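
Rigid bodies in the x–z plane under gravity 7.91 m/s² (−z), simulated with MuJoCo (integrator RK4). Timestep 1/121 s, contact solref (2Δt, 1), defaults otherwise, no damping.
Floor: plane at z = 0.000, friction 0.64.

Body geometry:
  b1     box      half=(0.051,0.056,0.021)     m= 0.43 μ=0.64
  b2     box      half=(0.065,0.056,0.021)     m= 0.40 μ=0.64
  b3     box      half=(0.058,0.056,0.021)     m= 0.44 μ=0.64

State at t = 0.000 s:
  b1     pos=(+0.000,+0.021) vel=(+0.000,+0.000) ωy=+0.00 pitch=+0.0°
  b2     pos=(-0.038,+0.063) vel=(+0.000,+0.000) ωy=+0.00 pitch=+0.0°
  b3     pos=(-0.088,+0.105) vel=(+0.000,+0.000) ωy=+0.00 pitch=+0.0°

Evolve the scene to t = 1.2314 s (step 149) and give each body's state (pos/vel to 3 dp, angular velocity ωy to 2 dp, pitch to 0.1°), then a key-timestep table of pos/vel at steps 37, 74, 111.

State at t = 1.2314 s:
  b1     pos=(+0.001,+0.021) vel=(+0.001,+0.000) ωy=+0.00 pitch=+0.0°
  b2     pos=(-0.061,+0.061) vel=(+0.000,+0.000) ωy=+0.01 pitch=-45.8°
  b3     pos=(-0.124,+0.056) vel=(-0.001,+0.000) ωy=+0.01 pitch=-45.8°

Key-timestep trajectory:
   step    t(s)  b1.x    b1.z    b1.vx   b1.vz   b2.x    b2.z    b2.vx   b2.vz   b3.x    b3.z    b3.vx   b3.vz 
     37  0.3058   +0.000  +0.021  +0.000  +0.000   -0.067  +0.066  -0.047  +0.023   -0.129  +0.058  -0.021  +0.037
     74  0.6116   +0.000  +0.021  +0.002  +0.000   -0.060  +0.061  -0.007  +0.012   -0.123  +0.056  -0.007  +0.003
    111  0.9174   +0.001  +0.021  +0.001  +0.000   -0.061  +0.061  +0.000  -0.001   -0.124  +0.056  +0.000  +0.000


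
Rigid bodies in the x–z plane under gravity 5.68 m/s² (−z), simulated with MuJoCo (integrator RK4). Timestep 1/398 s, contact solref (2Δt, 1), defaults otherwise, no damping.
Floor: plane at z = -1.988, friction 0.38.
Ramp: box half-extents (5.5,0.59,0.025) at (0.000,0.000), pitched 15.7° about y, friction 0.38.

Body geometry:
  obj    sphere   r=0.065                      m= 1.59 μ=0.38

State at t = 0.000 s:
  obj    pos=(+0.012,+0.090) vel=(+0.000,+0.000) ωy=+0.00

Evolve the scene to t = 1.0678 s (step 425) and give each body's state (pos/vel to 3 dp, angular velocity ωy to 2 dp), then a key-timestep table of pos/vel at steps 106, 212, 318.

State at t = 1.0678 s:
  obj    pos=(+0.615,-0.079) vel=(+1.129,-0.317) ωy=+18.03

Key-timestep trajectory:
   step    t(s)  obj.x    obj.z    obj.vx   obj.vz 
    106  0.2663   +0.050  +0.080  +0.282  -0.079
    212  0.5327   +0.162  +0.048  +0.563  -0.158
    318  0.7990   +0.349  -0.005  +0.844  -0.237


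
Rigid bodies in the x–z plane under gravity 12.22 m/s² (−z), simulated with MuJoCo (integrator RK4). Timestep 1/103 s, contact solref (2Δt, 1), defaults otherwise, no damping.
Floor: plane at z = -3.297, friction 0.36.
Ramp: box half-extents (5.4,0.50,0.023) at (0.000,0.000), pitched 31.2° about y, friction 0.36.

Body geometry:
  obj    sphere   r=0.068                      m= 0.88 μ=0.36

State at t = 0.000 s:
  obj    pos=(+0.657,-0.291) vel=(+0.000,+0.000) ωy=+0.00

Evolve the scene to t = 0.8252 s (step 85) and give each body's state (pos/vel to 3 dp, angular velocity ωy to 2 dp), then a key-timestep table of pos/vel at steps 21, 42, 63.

State at t = 0.8252 s:
  obj    pos=(+1.974,-1.089) vel=(+3.192,-1.933) ωy=+54.85

Key-timestep trajectory:
   step    t(s)  obj.x    obj.z    obj.vx   obj.vz 
     21  0.2039   +0.737  -0.340  +0.789  -0.478
     42  0.4078   +0.979  -0.486  +1.577  -0.955
     63  0.6117   +1.380  -0.730  +2.366  -1.433


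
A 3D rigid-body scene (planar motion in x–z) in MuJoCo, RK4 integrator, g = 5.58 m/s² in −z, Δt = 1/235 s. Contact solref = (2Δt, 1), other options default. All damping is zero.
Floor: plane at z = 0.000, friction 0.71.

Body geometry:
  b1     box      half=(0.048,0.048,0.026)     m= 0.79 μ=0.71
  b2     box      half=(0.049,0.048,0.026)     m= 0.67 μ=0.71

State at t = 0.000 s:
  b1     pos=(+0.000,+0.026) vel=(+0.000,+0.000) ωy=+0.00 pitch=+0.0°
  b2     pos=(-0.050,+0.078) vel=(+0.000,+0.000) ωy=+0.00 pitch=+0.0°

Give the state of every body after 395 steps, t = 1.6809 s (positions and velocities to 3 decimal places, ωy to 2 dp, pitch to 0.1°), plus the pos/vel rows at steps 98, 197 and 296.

State at t = 1.6809 s:
  b1     pos=(+0.000,+0.026) vel=(+0.000,+0.000) ωy=+0.00 pitch=+0.0°
  b2     pos=(-0.094,+0.049) vel=(+0.001,+0.002) ωy=+0.02 pitch=-90.1°

Key-timestep trajectory:
   step    t(s)  b1.x    b1.z    b1.vx   b1.vz   b2.x    b2.z    b2.vx   b2.vz 
     98  0.4170   +0.000  +0.026  +0.000  +0.000   -0.083  +0.053  -0.281  -0.052
    197  0.8383   +0.000  +0.026  +0.000  +0.000   -0.118  +0.055  +0.002  +0.000
    296  1.2596   +0.000  +0.026  +0.000  +0.000   -0.088  +0.052  +0.052  +0.021


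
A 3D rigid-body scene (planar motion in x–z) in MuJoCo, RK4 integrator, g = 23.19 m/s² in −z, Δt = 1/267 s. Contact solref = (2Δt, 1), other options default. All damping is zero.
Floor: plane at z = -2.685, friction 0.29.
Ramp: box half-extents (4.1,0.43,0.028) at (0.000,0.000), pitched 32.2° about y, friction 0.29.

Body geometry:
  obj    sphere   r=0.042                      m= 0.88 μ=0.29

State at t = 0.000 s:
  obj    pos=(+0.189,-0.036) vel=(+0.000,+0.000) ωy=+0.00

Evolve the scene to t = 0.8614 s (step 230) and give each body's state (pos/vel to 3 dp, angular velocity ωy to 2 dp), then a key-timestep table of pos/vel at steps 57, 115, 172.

State at t = 0.8614 s:
  obj    pos=(+2.960,-1.782) vel=(+6.434,-4.052) ωy=+181.00

Key-timestep trajectory:
   step    t(s)  obj.x    obj.z    obj.vx   obj.vz 
     57  0.2135   +0.359  -0.143  +1.595  -1.004
    115  0.4307   +0.882  -0.473  +3.217  -2.026
    172  0.6442   +1.739  -1.012  +4.812  -3.030


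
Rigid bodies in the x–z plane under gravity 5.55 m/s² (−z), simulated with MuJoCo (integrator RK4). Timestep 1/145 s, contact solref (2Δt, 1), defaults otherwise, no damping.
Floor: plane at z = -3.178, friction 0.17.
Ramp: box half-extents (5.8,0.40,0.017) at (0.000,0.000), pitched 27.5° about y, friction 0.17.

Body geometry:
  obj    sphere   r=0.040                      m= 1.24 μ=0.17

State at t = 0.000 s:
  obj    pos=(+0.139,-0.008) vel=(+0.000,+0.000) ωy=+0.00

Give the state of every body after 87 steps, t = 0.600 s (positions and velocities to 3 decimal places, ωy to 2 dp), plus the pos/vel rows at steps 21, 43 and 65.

State at t = 0.600 s:
  obj    pos=(+0.431,-0.160) vel=(+0.974,-0.507) ωy=+27.44

Key-timestep trajectory:
   step    t(s)  obj.x    obj.z    obj.vx   obj.vz 
     21  0.1448   +0.156  -0.017  +0.235  -0.123
     43  0.2966   +0.210  -0.045  +0.482  -0.251
     65  0.4483   +0.302  -0.093  +0.728  -0.379


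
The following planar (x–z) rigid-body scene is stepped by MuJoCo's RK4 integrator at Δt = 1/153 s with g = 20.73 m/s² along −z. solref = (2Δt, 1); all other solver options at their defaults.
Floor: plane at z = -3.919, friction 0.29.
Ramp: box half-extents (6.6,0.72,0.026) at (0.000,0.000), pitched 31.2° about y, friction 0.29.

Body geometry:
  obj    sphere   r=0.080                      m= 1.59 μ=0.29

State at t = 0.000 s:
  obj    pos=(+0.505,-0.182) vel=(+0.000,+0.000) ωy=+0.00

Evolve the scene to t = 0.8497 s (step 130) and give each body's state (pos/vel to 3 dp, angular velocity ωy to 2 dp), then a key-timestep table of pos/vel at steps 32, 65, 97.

State at t = 0.8497 s:
  obj    pos=(+2.874,-1.617) vel=(+5.575,-3.376) ωy=+81.44

Key-timestep trajectory:
   step    t(s)  obj.x    obj.z    obj.vx   obj.vz 
     32  0.2092   +0.649  -0.269  +1.373  -0.831
     65  0.4248   +1.097  -0.541  +2.788  -1.688
     97  0.6340   +1.824  -0.981  +4.160  -2.519


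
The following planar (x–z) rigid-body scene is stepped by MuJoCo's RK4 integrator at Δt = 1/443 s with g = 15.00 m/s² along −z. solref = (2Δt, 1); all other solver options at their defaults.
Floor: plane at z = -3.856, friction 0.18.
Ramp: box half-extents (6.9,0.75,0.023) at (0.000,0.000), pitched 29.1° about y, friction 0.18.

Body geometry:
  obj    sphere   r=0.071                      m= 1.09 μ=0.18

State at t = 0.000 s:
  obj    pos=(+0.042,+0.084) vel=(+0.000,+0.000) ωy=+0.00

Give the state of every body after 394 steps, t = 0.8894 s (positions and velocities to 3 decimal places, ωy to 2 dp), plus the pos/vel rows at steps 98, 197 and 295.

State at t = 0.8894 s:
  obj    pos=(+1.843,-0.918) vel=(+4.050,-2.254) ωy=+65.26

Key-timestep trajectory:
   step    t(s)  obj.x    obj.z    obj.vx   obj.vz 
     98  0.2212   +0.154  +0.022  +1.007  -0.561
    197  0.4447   +0.492  -0.166  +2.025  -1.127
    295  0.6659   +1.052  -0.478  +3.032  -1.688


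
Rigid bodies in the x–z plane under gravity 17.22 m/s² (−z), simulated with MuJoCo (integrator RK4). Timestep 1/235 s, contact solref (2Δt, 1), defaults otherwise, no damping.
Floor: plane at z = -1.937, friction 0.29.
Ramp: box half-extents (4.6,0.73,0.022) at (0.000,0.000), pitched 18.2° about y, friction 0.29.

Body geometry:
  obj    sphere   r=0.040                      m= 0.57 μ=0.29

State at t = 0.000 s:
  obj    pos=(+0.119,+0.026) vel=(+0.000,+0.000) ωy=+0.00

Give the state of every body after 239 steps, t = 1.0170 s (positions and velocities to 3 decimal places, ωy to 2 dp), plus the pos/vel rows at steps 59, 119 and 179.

State at t = 1.0170 s:
  obj    pos=(+2.007,-0.594) vel=(+3.712,-1.220) ωy=+97.67

Key-timestep trajectory:
   step    t(s)  obj.x    obj.z    obj.vx   obj.vz 
     59  0.2511   +0.234  -0.012  +0.916  -0.301
    119  0.5064   +0.587  -0.128  +1.848  -0.608
    179  0.7617   +1.178  -0.322  +2.780  -0.914


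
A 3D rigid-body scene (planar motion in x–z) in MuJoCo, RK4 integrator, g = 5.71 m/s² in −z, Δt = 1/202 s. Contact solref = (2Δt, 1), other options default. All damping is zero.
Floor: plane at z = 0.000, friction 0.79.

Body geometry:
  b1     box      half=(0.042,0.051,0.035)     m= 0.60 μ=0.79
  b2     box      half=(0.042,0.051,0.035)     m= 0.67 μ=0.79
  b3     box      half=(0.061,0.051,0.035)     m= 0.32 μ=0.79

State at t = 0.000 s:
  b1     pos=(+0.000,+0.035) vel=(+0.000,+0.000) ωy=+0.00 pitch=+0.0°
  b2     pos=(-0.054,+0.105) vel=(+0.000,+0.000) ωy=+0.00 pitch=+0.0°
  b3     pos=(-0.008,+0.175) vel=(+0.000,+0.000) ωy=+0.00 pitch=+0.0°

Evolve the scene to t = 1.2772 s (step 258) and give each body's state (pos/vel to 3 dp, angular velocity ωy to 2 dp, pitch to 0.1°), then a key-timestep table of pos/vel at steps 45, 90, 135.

State at t = 1.2772 s:
  b1     pos=(+0.000,+0.035) vel=(+0.000,+0.000) ωy=+0.00 pitch=+0.0°
  b2     pos=(-0.095,+0.042) vel=(+0.000,+0.000) ωy=+0.00 pitch=-90.0°
  b3     pos=(+0.120,+0.035) vel=(+0.000,+0.000) ωy=+0.00 pitch=+180.0°

Key-timestep trajectory:
   step    t(s)  b1.x    b1.z    b1.vx   b1.vz   b2.x    b2.z    b2.vx   b2.vz   b3.x    b3.z    b3.vx   b3.vz 
     45  0.2228   +0.000  +0.035  +0.000  +0.000   -0.056  +0.104  -0.026  -0.011   -0.001  +0.173  +0.071  -0.035
     90  0.4455   +0.000  +0.035  +0.000  +0.000   -0.081  +0.074  -0.174  -0.484   +0.031  +0.132  +0.303  -0.154
    135  0.6683   +0.000  +0.035  +0.000  +0.000   -0.105  +0.049  +0.068  -0.034   +0.101  +0.093  +0.344  -0.595


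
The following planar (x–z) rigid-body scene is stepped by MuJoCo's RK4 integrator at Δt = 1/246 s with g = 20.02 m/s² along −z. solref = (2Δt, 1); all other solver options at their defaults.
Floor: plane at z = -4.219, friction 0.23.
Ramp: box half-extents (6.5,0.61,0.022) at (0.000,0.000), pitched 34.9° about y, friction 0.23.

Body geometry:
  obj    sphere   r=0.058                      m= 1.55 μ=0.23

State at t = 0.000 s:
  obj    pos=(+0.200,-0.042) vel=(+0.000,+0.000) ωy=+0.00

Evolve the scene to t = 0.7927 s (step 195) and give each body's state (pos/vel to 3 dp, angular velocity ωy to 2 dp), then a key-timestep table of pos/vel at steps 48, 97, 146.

State at t = 0.7927 s:
  obj    pos=(+2.309,-1.513) vel=(+5.320,-3.711) ωy=+111.79

Key-timestep trajectory:
   step    t(s)  obj.x    obj.z    obj.vx   obj.vz 
     48  0.1951   +0.328  -0.131  +1.310  -0.914
     97  0.3943   +0.722  -0.406  +2.647  -1.846
    146  0.5935   +1.382  -0.867  +3.983  -2.779


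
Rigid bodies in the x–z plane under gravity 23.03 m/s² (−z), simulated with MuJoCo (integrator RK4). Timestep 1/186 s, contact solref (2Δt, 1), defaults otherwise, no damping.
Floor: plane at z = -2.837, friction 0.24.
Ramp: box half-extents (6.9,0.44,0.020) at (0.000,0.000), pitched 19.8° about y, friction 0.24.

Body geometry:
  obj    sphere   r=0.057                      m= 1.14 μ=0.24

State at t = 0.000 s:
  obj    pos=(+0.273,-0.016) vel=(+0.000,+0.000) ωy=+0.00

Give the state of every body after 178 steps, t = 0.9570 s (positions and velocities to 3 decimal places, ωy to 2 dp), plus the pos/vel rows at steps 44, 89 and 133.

State at t = 0.9570 s:
  obj    pos=(+2.674,-0.881) vel=(+5.017,-1.806) ωy=+93.54

Key-timestep trajectory:
   step    t(s)  obj.x    obj.z    obj.vx   obj.vz 
     44  0.2366   +0.420  -0.069  +1.240  -0.447
     89  0.4785   +0.873  -0.233  +2.509  -0.903
    133  0.7151   +1.613  -0.499  +3.749  -1.350


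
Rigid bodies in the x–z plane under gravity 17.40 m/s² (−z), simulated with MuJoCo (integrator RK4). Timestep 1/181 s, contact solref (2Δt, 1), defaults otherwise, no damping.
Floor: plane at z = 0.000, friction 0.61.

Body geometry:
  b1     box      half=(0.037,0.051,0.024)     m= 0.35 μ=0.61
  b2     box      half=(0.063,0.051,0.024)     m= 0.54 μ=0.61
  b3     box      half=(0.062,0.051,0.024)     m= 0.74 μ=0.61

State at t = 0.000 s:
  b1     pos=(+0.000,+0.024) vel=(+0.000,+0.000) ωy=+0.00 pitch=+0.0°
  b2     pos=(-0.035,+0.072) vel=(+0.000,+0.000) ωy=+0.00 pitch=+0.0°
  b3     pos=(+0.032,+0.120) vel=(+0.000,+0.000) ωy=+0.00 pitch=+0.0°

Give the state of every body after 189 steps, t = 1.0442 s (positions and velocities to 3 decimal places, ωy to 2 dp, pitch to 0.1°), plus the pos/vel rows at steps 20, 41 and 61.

State at t = 1.0442 s:
  b1     pos=(-0.001,+0.024) vel=(+0.000,+0.000) ωy=+0.00 pitch=+0.0°
  b2     pos=(-0.037,+0.072) vel=(+0.000,+0.000) ωy=+0.00 pitch=-0.2°
  b3     pos=(+0.060,+0.062) vel=(+0.000,+0.000) ωy=+0.00 pitch=+90.0°

Key-timestep trajectory:
   step    t(s)  b1.x    b1.z    b1.vx   b1.vz   b2.x    b2.z    b2.vx   b2.vz   b3.x    b3.z    b3.vx   b3.vz 
     20  0.1105   +0.000  +0.024  -0.001  +0.000   -0.035  +0.072  -0.002  +0.000   +0.038  +0.118  +0.121  -0.051
     41  0.2265   +0.000  +0.024  +0.000  +0.000   -0.035  +0.072  +0.000  +0.000   +0.061  +0.071  +0.241  -1.172
     61  0.3370   -0.001  +0.024  +0.000  +0.000   -0.037  +0.072  +0.003  +0.000   +0.060  +0.062  -0.001  +0.001


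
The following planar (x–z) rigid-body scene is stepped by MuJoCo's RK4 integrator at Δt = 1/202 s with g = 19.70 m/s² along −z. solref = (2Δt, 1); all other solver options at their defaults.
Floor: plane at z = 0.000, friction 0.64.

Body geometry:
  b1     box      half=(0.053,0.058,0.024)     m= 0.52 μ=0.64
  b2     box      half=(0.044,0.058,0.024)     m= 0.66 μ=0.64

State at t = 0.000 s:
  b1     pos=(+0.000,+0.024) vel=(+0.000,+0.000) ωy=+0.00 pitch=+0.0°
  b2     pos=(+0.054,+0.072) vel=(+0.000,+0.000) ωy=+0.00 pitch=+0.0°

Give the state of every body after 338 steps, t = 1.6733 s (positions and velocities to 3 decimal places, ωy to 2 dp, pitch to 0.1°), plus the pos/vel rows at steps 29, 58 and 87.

State at t = 1.6733 s:
  b1     pos=(+0.000,+0.024) vel=(+0.000,+0.000) ωy=+0.00 pitch=+0.0°
  b2     pos=(+0.163,+0.024) vel=(+0.000,+0.000) ωy=+0.00 pitch=+180.0°

Key-timestep trajectory:
   step    t(s)  b1.x    b1.z    b1.vx   b1.vz   b2.x    b2.z    b2.vx   b2.vz 
     29  0.1436   +0.000  +0.024  +0.000  +0.000   +0.060  +0.071  +0.127  -0.039
     58  0.2871   +0.000  +0.024  +0.000  +0.000   +0.104  +0.048  +0.276  +0.105
     87  0.4307   +0.000  +0.024  +0.000  +0.000   +0.137  +0.046  +0.365  -0.153


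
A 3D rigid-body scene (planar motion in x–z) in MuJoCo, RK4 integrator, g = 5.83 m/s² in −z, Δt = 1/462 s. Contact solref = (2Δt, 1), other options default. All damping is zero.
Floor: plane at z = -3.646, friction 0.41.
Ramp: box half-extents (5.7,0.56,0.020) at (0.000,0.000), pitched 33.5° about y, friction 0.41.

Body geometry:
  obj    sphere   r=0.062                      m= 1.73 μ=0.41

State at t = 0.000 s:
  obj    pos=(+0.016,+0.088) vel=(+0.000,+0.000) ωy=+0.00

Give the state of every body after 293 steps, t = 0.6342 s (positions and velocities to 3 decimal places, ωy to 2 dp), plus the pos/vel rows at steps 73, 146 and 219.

State at t = 0.6342 s:
  obj    pos=(+0.401,-0.167) vel=(+1.216,-0.805) ωy=+23.51

Key-timestep trajectory:
   step    t(s)  obj.x    obj.z    obj.vx   obj.vz 
     73  0.1580   +0.040  +0.072  +0.303  -0.200
    146  0.3160   +0.112  +0.024  +0.606  -0.401
    219  0.4740   +0.231  -0.055  +0.909  -0.601


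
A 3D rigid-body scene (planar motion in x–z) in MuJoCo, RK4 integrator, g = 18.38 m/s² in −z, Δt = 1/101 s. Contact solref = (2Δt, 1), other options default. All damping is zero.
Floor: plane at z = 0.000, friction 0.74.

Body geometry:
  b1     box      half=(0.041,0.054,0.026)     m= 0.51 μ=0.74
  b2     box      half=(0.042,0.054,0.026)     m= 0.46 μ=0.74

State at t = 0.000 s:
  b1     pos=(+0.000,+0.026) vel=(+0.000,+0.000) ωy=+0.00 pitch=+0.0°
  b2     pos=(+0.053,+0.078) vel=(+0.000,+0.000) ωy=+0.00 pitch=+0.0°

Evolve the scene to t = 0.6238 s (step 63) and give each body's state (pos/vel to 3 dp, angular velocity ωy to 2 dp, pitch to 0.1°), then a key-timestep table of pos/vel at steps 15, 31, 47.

State at t = 0.6238 s:
  b1     pos=(+0.000,+0.026) vel=(+0.000,+0.000) ωy=+0.00 pitch=+0.0°
  b2     pos=(+0.091,+0.042) vel=(+0.000,+0.011) ωy=+0.00 pitch=+89.8°

Key-timestep trajectory:
   step    t(s)  b1.x    b1.z    b1.vx   b1.vz   b2.x    b2.z    b2.vx   b2.vz 
     15  0.1485   +0.000  +0.026  +0.000  +0.001   +0.090  +0.039  +0.550  -0.084
     31  0.3069   +0.000  +0.026  +0.000  +0.000   +0.112  +0.049  -0.004  -0.001
     47  0.4653   +0.000  +0.026  +0.000  +0.000   +0.088  +0.041  -0.214  +0.034


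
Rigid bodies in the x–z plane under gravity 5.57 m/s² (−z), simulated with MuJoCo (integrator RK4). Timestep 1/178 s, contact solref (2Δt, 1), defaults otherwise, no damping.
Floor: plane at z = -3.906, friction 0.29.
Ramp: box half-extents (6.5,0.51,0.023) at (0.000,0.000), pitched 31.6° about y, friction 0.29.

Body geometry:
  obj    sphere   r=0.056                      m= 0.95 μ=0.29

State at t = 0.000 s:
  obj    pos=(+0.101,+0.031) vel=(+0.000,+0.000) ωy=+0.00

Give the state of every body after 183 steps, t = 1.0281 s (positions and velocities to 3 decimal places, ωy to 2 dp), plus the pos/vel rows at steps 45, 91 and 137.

State at t = 1.0281 s:
  obj    pos=(+1.039,-0.547) vel=(+1.826,-1.123) ωy=+38.26

Key-timestep trajectory:
   step    t(s)  obj.x    obj.z    obj.vx   obj.vz 
     45  0.2528   +0.158  -0.004  +0.449  -0.276
     91  0.5112   +0.333  -0.112  +0.908  -0.559
    137  0.7697   +0.627  -0.293  +1.367  -0.841


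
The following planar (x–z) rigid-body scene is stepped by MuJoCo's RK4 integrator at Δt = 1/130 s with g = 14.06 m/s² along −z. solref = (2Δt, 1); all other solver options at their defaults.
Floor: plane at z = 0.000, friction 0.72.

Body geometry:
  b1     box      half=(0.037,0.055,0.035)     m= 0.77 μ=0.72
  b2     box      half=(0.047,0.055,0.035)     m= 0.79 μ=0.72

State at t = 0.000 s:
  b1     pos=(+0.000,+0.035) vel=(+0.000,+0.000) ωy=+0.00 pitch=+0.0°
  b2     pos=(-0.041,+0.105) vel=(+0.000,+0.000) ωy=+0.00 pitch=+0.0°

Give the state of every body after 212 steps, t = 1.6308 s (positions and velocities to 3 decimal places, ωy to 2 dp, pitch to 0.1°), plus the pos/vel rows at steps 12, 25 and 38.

State at t = 1.6308 s:
  b1     pos=(+0.000,+0.035) vel=(+0.000,+0.000) ωy=+0.00 pitch=+0.0°
  b2     pos=(-0.085,+0.047) vel=(+0.000,+0.000) ωy=+0.00 pitch=-90.0°

Key-timestep trajectory:
   step    t(s)  b1.x    b1.z    b1.vx   b1.vz   b2.x    b2.z    b2.vx   b2.vz 
     12  0.0923   +0.000  +0.035  +0.000  +0.001   -0.045  +0.104  -0.098  -0.021
     25  0.1923   +0.000  +0.035  +0.001  +0.000   -0.065  +0.092  -0.292  -0.366
     38  0.2923   +0.000  +0.035  +0.000  +0.000   -0.086  +0.045  +0.064  +0.103


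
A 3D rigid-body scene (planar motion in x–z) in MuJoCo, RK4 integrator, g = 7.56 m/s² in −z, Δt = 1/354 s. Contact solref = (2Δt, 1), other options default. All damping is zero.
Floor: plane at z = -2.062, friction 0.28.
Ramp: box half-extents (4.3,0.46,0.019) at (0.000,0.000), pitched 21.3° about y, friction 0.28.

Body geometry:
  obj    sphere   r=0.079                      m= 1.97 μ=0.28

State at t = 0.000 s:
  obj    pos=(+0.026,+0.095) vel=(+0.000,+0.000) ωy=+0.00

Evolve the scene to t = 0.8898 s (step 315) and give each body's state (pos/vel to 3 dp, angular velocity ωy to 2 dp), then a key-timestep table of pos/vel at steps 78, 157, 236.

State at t = 0.8898 s:
  obj    pos=(+0.750,-0.187) vel=(+1.626,-0.634) ωy=+22.09

Key-timestep trajectory:
   step    t(s)  obj.x    obj.z    obj.vx   obj.vz 
     78  0.2203   +0.070  +0.078  +0.403  -0.157
    157  0.4435   +0.206  +0.025  +0.811  -0.316
    236  0.6667   +0.432  -0.063  +1.218  -0.475


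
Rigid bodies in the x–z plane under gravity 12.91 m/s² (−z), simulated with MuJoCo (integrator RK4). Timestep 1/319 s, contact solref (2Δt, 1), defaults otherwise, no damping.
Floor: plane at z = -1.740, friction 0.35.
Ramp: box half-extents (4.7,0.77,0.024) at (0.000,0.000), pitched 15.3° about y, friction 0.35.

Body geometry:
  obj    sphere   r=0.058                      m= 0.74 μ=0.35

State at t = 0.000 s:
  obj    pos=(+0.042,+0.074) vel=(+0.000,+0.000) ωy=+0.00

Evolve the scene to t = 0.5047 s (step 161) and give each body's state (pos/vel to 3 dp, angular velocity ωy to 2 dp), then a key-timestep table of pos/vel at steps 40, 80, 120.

State at t = 0.5047 s:
  obj    pos=(+0.341,-0.008) vel=(+1.185,-0.324) ωy=+21.17

Key-timestep trajectory:
   step    t(s)  obj.x    obj.z    obj.vx   obj.vz 
     40  0.1254   +0.060  +0.068  +0.294  -0.081
     80  0.2508   +0.116  +0.053  +0.589  -0.161
    120  0.3762   +0.208  +0.028  +0.883  -0.242


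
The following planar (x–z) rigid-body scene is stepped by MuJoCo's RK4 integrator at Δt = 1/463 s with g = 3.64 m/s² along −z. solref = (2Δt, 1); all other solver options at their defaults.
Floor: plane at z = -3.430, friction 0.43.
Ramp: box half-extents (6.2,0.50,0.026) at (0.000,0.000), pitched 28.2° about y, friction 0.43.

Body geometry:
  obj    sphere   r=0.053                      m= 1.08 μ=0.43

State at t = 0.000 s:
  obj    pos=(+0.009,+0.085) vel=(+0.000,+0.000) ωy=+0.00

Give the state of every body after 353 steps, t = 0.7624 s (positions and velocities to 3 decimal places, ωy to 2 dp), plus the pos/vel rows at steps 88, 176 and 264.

State at t = 0.7624 s:
  obj    pos=(+0.324,-0.084) vel=(+0.826,-0.443) ωy=+17.67

Key-timestep trajectory:
   step    t(s)  obj.x    obj.z    obj.vx   obj.vz 
     88  0.1901   +0.029  +0.074  +0.206  -0.110
    176  0.3801   +0.087  +0.043  +0.412  -0.221
    264  0.5702   +0.185  -0.010  +0.617  -0.331


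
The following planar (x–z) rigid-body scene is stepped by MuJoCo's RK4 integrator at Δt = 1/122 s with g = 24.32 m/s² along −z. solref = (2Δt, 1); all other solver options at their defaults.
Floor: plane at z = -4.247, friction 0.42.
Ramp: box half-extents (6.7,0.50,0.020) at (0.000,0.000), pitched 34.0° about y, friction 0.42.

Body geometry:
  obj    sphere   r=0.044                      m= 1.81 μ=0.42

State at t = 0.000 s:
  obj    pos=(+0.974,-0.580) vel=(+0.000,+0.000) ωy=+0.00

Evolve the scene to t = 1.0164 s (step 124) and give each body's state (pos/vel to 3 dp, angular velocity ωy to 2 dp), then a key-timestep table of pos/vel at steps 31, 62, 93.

State at t = 1.0164 s:
  obj    pos=(+5.133,-3.385) vel=(+8.183,-5.519) ωy=+224.39

Key-timestep trajectory:
   step    t(s)  obj.x    obj.z    obj.vx   obj.vz 
     31  0.2541   +1.234  -0.755  +2.046  -1.380
     62  0.5082   +2.014  -1.281  +4.092  -2.760
     93  0.7623   +3.314  -2.158  +6.137  -4.140


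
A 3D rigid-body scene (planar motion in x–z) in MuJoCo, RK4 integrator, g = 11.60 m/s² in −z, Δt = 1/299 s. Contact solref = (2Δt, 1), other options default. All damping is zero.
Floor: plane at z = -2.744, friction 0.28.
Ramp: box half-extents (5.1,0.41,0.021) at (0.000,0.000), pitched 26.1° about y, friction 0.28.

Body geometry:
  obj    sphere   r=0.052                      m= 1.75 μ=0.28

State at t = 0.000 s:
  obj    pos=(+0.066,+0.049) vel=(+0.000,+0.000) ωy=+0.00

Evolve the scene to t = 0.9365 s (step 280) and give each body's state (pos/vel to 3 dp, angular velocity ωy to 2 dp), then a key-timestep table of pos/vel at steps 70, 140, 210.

State at t = 0.9365 s:
  obj    pos=(+1.501,-0.654) vel=(+3.066,-1.502) ωy=+65.64

Key-timestep trajectory:
   step    t(s)  obj.x    obj.z    obj.vx   obj.vz 
     70  0.2341   +0.156  +0.005  +0.766  -0.376
    140  0.4682   +0.425  -0.127  +1.533  -0.751
    210  0.7023   +0.873  -0.347  +2.299  -1.126


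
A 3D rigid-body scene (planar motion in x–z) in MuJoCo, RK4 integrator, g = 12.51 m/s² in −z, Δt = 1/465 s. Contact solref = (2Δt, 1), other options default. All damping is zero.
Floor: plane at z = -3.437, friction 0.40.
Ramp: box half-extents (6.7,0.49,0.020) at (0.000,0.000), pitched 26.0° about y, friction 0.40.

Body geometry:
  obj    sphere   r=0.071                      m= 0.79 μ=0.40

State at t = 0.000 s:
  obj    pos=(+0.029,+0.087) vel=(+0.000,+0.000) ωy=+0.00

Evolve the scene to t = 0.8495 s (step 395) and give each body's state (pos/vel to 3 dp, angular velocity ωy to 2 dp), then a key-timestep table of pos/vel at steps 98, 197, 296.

State at t = 0.8495 s:
  obj    pos=(+1.299,-0.532) vel=(+2.991,-1.459) ωy=+46.86

Key-timestep trajectory:
   step    t(s)  obj.x    obj.z    obj.vx   obj.vz 
     98  0.2108   +0.107  +0.049  +0.742  -0.362
    197  0.4237   +0.345  -0.067  +1.492  -0.728
    296  0.6366   +0.742  -0.261  +2.241  -1.093


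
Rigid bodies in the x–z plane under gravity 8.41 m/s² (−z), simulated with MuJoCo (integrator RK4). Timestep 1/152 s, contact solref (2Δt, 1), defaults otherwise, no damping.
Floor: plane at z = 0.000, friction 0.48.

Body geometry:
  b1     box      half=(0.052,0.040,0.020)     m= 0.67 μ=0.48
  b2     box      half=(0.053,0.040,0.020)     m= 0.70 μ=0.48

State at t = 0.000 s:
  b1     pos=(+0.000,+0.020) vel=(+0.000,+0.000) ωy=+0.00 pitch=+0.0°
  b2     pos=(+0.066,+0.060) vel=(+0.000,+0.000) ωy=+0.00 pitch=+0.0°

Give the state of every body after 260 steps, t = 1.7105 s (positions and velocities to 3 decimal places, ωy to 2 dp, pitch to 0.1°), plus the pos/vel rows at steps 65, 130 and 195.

State at t = 1.7105 s:
  b1     pos=(-0.001,+0.020) vel=(+0.000,+0.000) ωy=+0.00 pitch=+0.0°
  b2     pos=(+0.075,+0.047) vel=(+0.000,+0.000) ωy=-0.01 pitch=+36.1°

Key-timestep trajectory:
   step    t(s)  b1.x    b1.z    b1.vx   b1.vz   b2.x    b2.z    b2.vx   b2.vz 
     65  0.4276   +0.000  +0.020  +0.000  +0.000   +0.075  +0.048  +0.000  +0.000
    130  0.8553   +0.000  +0.020  +0.000  +0.000   +0.075  +0.048  +0.000  +0.000
    195  1.2829   +0.000  +0.020  +0.000  +0.000   +0.075  +0.048  +0.000  +0.000


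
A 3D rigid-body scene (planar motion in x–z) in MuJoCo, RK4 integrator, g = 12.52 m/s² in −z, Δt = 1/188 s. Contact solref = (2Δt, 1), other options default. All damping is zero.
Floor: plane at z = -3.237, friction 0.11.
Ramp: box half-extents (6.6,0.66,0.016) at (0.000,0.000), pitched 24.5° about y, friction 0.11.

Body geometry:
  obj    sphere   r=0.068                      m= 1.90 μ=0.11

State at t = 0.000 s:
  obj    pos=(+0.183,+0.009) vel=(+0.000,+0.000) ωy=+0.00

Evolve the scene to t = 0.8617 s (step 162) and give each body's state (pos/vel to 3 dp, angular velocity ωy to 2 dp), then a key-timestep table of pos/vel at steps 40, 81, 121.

State at t = 0.8617 s:
  obj    pos=(+1.514,-0.597) vel=(+3.090,-1.402) ωy=+39.71

Key-timestep trajectory:
   step    t(s)  obj.x    obj.z    obj.vx   obj.vz 
     40  0.2128   +0.264  -0.028  +0.765  -0.340
     81  0.4309   +0.516  -0.143  +1.549  -0.690
    121  0.6436   +0.925  -0.329  +2.304  -1.060


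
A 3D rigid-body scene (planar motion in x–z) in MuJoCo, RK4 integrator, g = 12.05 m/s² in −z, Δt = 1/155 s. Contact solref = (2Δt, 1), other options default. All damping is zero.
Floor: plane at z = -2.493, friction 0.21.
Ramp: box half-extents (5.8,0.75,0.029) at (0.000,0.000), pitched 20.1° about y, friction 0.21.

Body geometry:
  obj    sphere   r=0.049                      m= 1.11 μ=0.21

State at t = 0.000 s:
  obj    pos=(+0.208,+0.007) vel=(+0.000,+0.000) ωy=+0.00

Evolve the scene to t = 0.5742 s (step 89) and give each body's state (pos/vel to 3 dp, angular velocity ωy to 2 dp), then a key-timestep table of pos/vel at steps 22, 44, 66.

State at t = 0.5742 s:
  obj    pos=(+0.666,-0.161) vel=(+1.595,-0.584) ωy=+34.65

Key-timestep trajectory:
   step    t(s)  obj.x    obj.z    obj.vx   obj.vz 
     22  0.1419   +0.236  -0.003  +0.394  -0.144
     44  0.2839   +0.320  -0.034  +0.789  -0.289
     66  0.4258   +0.460  -0.085  +1.183  -0.433


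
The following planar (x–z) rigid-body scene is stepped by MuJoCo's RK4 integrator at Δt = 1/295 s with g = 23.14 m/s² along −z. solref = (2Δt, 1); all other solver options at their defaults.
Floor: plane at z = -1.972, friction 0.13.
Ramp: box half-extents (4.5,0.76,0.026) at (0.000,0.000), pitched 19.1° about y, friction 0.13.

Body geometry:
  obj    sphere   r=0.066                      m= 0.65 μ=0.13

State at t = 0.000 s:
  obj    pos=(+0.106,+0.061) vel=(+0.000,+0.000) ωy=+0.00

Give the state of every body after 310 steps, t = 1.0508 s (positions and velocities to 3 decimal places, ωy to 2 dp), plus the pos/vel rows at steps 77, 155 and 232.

State at t = 1.0508 s:
  obj    pos=(+2.928,-0.917) vel=(+5.371,-1.860) ωy=+86.10

Key-timestep trajectory:
   step    t(s)  obj.x    obj.z    obj.vx   obj.vz 
     77  0.2610   +0.280  +0.000  +1.334  -0.462
    155  0.5254   +0.812  -0.184  +2.686  -0.930
    232  0.7864   +1.687  -0.487  +4.020  -1.392


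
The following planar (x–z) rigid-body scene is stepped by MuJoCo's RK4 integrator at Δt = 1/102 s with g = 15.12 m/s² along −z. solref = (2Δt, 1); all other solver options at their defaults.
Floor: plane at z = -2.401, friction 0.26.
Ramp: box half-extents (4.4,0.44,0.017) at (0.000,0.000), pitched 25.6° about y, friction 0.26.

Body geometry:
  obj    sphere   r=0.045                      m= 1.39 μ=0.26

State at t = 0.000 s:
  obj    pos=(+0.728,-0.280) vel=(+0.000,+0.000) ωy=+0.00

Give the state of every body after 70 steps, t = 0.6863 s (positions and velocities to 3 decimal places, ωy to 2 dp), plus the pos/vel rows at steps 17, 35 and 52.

State at t = 0.6863 s:
  obj    pos=(+1.719,-0.755) vel=(+2.888,-1.384) ωy=+71.13

Key-timestep trajectory:
   step    t(s)  obj.x    obj.z    obj.vx   obj.vz 
     17  0.1667   +0.787  -0.308  +0.702  -0.336
     35  0.3431   +0.976  -0.399  +1.444  -0.692
     52  0.5098   +1.275  -0.542  +2.145  -1.028


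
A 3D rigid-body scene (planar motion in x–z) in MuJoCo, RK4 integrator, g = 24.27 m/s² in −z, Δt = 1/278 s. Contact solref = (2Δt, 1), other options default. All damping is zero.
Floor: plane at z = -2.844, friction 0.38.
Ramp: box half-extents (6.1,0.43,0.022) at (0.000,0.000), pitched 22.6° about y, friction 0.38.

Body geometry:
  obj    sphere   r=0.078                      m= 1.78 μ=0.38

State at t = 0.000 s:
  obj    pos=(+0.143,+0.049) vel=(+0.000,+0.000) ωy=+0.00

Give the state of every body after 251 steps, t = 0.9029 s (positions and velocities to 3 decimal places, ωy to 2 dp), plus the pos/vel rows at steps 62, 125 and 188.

State at t = 0.9029 s:
  obj    pos=(+2.650,-0.995) vel=(+5.553,-2.312) ωy=+77.11

Key-timestep trajectory:
   step    t(s)  obj.x    obj.z    obj.vx   obj.vz 
     62  0.2230   +0.296  -0.015  +1.372  -0.571
    125  0.4496   +0.765  -0.210  +2.766  -1.151
    188  0.6763   +1.549  -0.537  +4.159  -1.731


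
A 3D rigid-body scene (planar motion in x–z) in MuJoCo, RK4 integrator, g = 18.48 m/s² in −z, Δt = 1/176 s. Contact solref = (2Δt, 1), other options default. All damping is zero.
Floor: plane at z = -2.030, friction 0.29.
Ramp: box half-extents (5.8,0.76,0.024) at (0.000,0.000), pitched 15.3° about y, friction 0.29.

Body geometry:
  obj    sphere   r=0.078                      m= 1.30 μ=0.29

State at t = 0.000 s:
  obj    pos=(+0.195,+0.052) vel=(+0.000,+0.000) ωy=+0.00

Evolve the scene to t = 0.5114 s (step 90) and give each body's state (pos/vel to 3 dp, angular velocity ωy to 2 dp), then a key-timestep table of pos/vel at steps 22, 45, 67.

State at t = 0.5114 s:
  obj    pos=(+0.634,-0.068) vel=(+1.718,-0.470) ωy=+22.83

Key-timestep trajectory:
   step    t(s)  obj.x    obj.z    obj.vx   obj.vz 
     22  0.1250   +0.221  +0.045  +0.420  -0.115
     45  0.2557   +0.305  +0.022  +0.859  -0.235
     67  0.3807   +0.439  -0.014  +1.279  -0.350


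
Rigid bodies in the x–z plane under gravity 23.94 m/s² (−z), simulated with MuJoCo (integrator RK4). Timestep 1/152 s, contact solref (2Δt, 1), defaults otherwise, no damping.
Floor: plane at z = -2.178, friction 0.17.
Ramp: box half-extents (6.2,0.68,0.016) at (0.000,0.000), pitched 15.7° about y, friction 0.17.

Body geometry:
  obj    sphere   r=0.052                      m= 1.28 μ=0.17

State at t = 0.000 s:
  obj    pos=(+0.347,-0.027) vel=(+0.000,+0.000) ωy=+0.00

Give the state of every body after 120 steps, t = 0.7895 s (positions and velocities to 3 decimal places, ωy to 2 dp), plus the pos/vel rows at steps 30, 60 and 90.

State at t = 0.7895 s:
  obj    pos=(+1.735,-0.417) vel=(+3.517,-0.989) ωy=+70.24

Key-timestep trajectory:
   step    t(s)  obj.x    obj.z    obj.vx   obj.vz 
     30  0.1974   +0.434  -0.051  +0.880  -0.247
     60  0.3947   +0.694  -0.125  +1.759  -0.494
     90  0.5921   +1.128  -0.246  +2.638  -0.741


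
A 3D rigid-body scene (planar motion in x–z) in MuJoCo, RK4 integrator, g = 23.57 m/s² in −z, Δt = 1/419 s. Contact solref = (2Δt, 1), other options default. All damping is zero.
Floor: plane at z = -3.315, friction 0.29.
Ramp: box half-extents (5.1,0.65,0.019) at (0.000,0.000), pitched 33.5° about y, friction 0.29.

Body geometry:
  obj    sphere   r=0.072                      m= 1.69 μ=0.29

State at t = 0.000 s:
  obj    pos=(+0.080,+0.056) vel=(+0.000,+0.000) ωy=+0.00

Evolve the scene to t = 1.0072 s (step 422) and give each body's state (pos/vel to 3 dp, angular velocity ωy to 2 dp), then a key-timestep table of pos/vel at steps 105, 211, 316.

State at t = 1.0072 s:
  obj    pos=(+4.010,-2.545) vel=(+7.804,-5.166) ωy=+129.97

Key-timestep trajectory:
   step    t(s)  obj.x    obj.z    obj.vx   obj.vz 
    105  0.2506   +0.323  -0.105  +1.942  -1.285
    211  0.5036   +1.063  -0.594  +3.902  -2.583
    316  0.7542   +2.284  -1.403  +5.844  -3.868


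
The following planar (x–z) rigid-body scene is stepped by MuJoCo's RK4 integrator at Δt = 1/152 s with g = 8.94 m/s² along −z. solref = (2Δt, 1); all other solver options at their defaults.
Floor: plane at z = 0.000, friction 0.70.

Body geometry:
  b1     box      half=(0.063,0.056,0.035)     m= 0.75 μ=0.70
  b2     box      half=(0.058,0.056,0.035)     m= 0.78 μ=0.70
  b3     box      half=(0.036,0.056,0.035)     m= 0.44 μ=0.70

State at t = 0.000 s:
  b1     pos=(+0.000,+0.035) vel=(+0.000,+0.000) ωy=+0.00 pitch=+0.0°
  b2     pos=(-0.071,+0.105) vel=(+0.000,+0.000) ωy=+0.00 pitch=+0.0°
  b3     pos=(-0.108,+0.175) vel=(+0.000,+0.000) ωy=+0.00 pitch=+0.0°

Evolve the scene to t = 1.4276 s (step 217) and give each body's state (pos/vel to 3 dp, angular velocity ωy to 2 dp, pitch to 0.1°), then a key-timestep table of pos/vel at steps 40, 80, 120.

State at t = 1.4276 s:
  b1     pos=(+0.000,+0.035) vel=(+0.000,+0.000) ωy=+0.00 pitch=+0.0°
  b2     pos=(-0.124,+0.058) vel=(+0.000,+0.000) ωy=+0.00 pitch=-90.0°
  b3     pos=(-0.218,+0.036) vel=(+0.000,+0.000) ωy=+0.00 pitch=-90.0°

Key-timestep trajectory:
   step    t(s)  b1.x    b1.z    b1.vx   b1.vz   b2.x    b2.z    b2.vx   b2.vz   b3.x    b3.z    b3.vx   b3.vz 
     40  0.2632   +0.000  +0.035  +0.000  +0.000   -0.107  +0.064  -0.416  -0.153   -0.199  +0.050  -0.505  -1.399
     80  0.5263   +0.000  +0.035  +0.000  +0.000   -0.150  +0.067  +0.013  -0.002   -0.242  +0.049  +0.070  -0.016
    120  0.7895   +0.000  +0.035  +0.000  +0.000   -0.118  +0.061  +0.006  +0.011   -0.218  +0.036  +0.002  +0.002


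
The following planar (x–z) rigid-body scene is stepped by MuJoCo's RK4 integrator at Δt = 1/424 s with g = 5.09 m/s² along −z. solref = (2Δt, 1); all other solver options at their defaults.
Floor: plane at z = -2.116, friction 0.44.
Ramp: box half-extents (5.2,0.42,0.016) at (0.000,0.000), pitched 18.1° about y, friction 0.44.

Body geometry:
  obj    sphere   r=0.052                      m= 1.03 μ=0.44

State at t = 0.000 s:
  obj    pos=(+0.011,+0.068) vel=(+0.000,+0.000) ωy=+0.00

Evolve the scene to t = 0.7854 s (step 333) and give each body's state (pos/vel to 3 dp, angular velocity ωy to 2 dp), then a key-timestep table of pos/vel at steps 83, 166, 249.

State at t = 0.7854 s:
  obj    pos=(+0.342,-0.040) vel=(+0.843,-0.276) ωy=+17.06

Key-timestep trajectory:
   step    t(s)  obj.x    obj.z    obj.vx   obj.vz 
     83  0.1958   +0.032  +0.061  +0.210  -0.069
    166  0.3915   +0.093  +0.041  +0.420  -0.137
    249  0.5873   +0.196  +0.007  +0.631  -0.206


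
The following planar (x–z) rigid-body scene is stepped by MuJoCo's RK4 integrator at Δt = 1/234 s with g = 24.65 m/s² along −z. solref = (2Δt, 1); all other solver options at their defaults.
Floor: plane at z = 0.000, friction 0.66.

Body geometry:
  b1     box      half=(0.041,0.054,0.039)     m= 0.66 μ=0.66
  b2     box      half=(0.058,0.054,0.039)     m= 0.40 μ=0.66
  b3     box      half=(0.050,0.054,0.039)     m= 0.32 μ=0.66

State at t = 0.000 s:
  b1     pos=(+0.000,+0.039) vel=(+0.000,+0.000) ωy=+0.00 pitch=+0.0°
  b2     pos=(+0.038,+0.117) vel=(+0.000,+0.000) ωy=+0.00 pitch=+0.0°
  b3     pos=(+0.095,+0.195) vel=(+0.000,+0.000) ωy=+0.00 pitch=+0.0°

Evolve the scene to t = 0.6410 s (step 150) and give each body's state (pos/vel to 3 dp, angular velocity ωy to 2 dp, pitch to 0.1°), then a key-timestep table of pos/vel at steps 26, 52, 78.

State at t = 0.6410 s:
  b1     pos=(+0.000,+0.039) vel=(+0.000,+0.000) ωy=+0.00 pitch=+0.0°
  b2     pos=(+0.091,+0.058) vel=(+0.000,+0.000) ωy=+0.00 pitch=+90.0°
  b3     pos=(+0.307,+0.039) vel=(+0.000,+0.000) ωy=+0.00 pitch=+180.0°

Key-timestep trajectory:
   step    t(s)  b1.x    b1.z    b1.vx   b1.vz   b2.x    b2.z    b2.vx   b2.vz   b3.x    b3.z    b3.vx   b3.vz 
     26  0.1111   +0.000  +0.039  -0.001  +0.000   +0.054  +0.115  +0.322  -0.121   +0.138  +0.163  +0.755  -0.866
     52  0.2222   +0.000  +0.039  +0.000  +0.000   +0.092  +0.057  -0.097  +0.130   +0.230  +0.057  +0.523  +0.332
     78  0.3333   +0.000  +0.039  +0.000  +0.000   +0.091  +0.058  +0.000  +0.000   +0.282  +0.057  +0.578  -0.250


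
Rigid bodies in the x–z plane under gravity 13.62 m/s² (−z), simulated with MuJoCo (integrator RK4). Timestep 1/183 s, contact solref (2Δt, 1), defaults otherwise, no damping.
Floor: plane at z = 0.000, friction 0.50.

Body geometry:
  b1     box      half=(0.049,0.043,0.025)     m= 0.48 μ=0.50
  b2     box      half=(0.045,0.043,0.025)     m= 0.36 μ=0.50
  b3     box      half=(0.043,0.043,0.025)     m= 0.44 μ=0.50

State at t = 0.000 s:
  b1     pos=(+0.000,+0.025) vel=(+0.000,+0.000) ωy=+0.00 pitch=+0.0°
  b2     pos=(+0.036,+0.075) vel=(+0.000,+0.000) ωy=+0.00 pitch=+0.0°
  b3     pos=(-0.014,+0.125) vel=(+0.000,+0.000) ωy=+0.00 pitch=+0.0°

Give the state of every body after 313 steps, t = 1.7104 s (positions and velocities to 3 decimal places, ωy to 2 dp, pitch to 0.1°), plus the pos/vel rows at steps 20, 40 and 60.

State at t = 1.7104 s:
  b1     pos=(+0.000,+0.025) vel=(+0.000,+0.000) ωy=+0.00 pitch=+0.0°
  b2     pos=(+0.036,+0.075) vel=(+0.000,+0.000) ωy=+0.00 pitch=+0.0°
  b3     pos=(-0.116,+0.025) vel=(+0.000,+0.000) ωy=+0.00 pitch=+180.0°

Key-timestep trajectory:
   step    t(s)  b1.x    b1.z    b1.vx   b1.vz   b2.x    b2.z    b2.vx   b2.vz   b3.x    b3.z    b3.vx   b3.vz 
     20  0.1093   +0.000  +0.025  +0.000  +0.000   +0.036  +0.075  +0.001  +0.000   -0.022  +0.122  -0.169  -0.094
     40  0.2186   +0.000  +0.025  +0.000  +0.000   +0.036  +0.075  +0.000  +0.000   -0.054  +0.093  -0.485  -0.223
     60  0.3279   +0.000  +0.025  +0.000  +0.000   +0.036  +0.075  +0.000  +0.000   -0.112  +0.027  -0.655  -1.066
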